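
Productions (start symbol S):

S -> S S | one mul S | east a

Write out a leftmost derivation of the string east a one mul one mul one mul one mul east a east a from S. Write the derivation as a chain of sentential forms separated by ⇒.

S ⇒ S S ⇒ east a S ⇒ east a one mul S ⇒ east a one mul S S ⇒ east a one mul one mul S S ⇒ east a one mul one mul one mul S S ⇒ east a one mul one mul one mul one mul S S ⇒ east a one mul one mul one mul one mul east a S ⇒ east a one mul one mul one mul one mul east a east a

S ⇒ S S   [S -> S S]
S S ⇒ east a S   [S -> east a]
east a S ⇒ east a one mul S   [S -> one mul S]
east a one mul S ⇒ east a one mul S S   [S -> S S]
east a one mul S S ⇒ east a one mul one mul S S   [S -> one mul S]
east a one mul one mul S S ⇒ east a one mul one mul one mul S S   [S -> one mul S]
east a one mul one mul one mul S S ⇒ east a one mul one mul one mul one mul S S   [S -> one mul S]
east a one mul one mul one mul one mul S S ⇒ east a one mul one mul one mul one mul east a S   [S -> east a]
east a one mul one mul one mul one mul east a S ⇒ east a one mul one mul one mul one mul east a east a   [S -> east a]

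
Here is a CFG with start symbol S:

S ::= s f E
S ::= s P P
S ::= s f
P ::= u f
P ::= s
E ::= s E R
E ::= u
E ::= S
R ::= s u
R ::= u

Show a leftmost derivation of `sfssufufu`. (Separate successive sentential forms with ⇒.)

S⇒sfE⇒sfsER⇒sfsSR⇒sfssPPR⇒sfssufPR⇒sfssufufR⇒sfssufufu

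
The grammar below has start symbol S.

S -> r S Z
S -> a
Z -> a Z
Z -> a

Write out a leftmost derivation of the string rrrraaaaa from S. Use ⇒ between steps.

S ⇒ rSZ ⇒ rrSZZ ⇒ rrrSZZZ ⇒ rrrrSZZZZ ⇒ rrrraZZZZ ⇒ rrrraaZZZ ⇒ rrrraaaZZ ⇒ rrrraaaaZ ⇒ rrrraaaaa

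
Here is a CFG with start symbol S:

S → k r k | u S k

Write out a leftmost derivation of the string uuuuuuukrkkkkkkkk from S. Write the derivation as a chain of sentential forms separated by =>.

S => uSk   [S → u S k]
uSk => uuSkk   [S → u S k]
uuSkk => uuuSkkk   [S → u S k]
uuuSkkk => uuuuSkkkk   [S → u S k]
uuuuSkkkk => uuuuuSkkkkk   [S → u S k]
uuuuuSkkkkk => uuuuuuSkkkkkk   [S → u S k]
uuuuuuSkkkkkk => uuuuuuuSkkkkkkk   [S → u S k]
uuuuuuuSkkkkkkk => uuuuuuukrkkkkkkkk   [S → k r k]

S=>uSk=>uuSkk=>uuuSkkk=>uuuuSkkkk=>uuuuuSkkkkk=>uuuuuuSkkkkkk=>uuuuuuuSkkkkkkk=>uuuuuuukrkkkkkkkk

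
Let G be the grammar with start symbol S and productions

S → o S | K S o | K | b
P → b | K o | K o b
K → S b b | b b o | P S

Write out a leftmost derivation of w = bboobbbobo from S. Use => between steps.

S => KSo => bboSo => bbooSo => bbooKo => bbooPSo => bbooKoSo => bbooSbboSo => bboobbboSo => bboobbbobo

S => KSo   [S → K S o]
KSo => bboSo   [K → b b o]
bboSo => bbooSo   [S → o S]
bbooSo => bbooKo   [S → K]
bbooKo => bbooPSo   [K → P S]
bbooPSo => bbooKoSo   [P → K o]
bbooKoSo => bbooSbboSo   [K → S b b]
bbooSbboSo => bboobbboSo   [S → b]
bboobbboSo => bboobbbobo   [S → b]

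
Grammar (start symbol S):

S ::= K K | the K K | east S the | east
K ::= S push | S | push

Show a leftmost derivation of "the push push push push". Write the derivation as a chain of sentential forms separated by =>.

S => the K K => the push K => the push S => the push K K => the push S K => the push K K K => the push push K K => the push push push K => the push push push push

S => the K K   [S ::= the K K]
the K K => the push K   [K ::= push]
the push K => the push S   [K ::= S]
the push S => the push K K   [S ::= K K]
the push K K => the push S K   [K ::= S]
the push S K => the push K K K   [S ::= K K]
the push K K K => the push push K K   [K ::= push]
the push push K K => the push push push K   [K ::= push]
the push push push K => the push push push push   [K ::= push]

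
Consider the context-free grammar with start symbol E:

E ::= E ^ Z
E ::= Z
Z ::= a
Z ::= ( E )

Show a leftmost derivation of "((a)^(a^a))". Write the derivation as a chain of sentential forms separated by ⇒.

E⇒Z⇒(E)⇒(E^Z)⇒(Z^Z)⇒((E)^Z)⇒((Z)^Z)⇒((a)^Z)⇒((a)^(E))⇒((a)^(E^Z))⇒((a)^(Z^Z))⇒((a)^(a^Z))⇒((a)^(a^a))

E ⇒ Z   [E ::= Z]
Z ⇒ (E)   [Z ::= ( E )]
(E) ⇒ (E^Z)   [E ::= E ^ Z]
(E^Z) ⇒ (Z^Z)   [E ::= Z]
(Z^Z) ⇒ ((E)^Z)   [Z ::= ( E )]
((E)^Z) ⇒ ((Z)^Z)   [E ::= Z]
((Z)^Z) ⇒ ((a)^Z)   [Z ::= a]
((a)^Z) ⇒ ((a)^(E))   [Z ::= ( E )]
((a)^(E)) ⇒ ((a)^(E^Z))   [E ::= E ^ Z]
((a)^(E^Z)) ⇒ ((a)^(Z^Z))   [E ::= Z]
((a)^(Z^Z)) ⇒ ((a)^(a^Z))   [Z ::= a]
((a)^(a^Z)) ⇒ ((a)^(a^a))   [Z ::= a]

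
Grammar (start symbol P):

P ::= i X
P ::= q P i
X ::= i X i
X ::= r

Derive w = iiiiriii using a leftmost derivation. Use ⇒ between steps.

P ⇒ iX   [P ::= i X]
iX ⇒ iiXi   [X ::= i X i]
iiXi ⇒ iiiXii   [X ::= i X i]
iiiXii ⇒ iiiiXiii   [X ::= i X i]
iiiiXiii ⇒ iiiiriii   [X ::= r]

P ⇒ iX ⇒ iiXi ⇒ iiiXii ⇒ iiiiXiii ⇒ iiiiriii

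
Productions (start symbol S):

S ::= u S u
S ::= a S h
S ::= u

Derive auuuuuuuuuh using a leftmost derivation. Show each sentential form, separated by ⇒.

S ⇒ aSh ⇒ auSuh ⇒ auuSuuh ⇒ auuuSuuuh ⇒ auuuuSuuuuh ⇒ auuuuuuuuuh

S ⇒ aSh   [S ::= a S h]
aSh ⇒ auSuh   [S ::= u S u]
auSuh ⇒ auuSuuh   [S ::= u S u]
auuSuuh ⇒ auuuSuuuh   [S ::= u S u]
auuuSuuuh ⇒ auuuuSuuuuh   [S ::= u S u]
auuuuSuuuuh ⇒ auuuuuuuuuh   [S ::= u]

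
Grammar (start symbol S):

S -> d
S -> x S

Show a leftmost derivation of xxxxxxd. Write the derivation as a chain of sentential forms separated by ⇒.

S ⇒ xS ⇒ xxS ⇒ xxxS ⇒ xxxxS ⇒ xxxxxS ⇒ xxxxxxS ⇒ xxxxxxd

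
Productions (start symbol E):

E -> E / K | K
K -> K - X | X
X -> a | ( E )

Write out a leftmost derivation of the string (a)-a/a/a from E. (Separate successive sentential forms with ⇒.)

E ⇒ E/K   [E -> E / K]
E/K ⇒ E/K/K   [E -> E / K]
E/K/K ⇒ K/K/K   [E -> K]
K/K/K ⇒ K-X/K/K   [K -> K - X]
K-X/K/K ⇒ X-X/K/K   [K -> X]
X-X/K/K ⇒ (E)-X/K/K   [X -> ( E )]
(E)-X/K/K ⇒ (K)-X/K/K   [E -> K]
(K)-X/K/K ⇒ (X)-X/K/K   [K -> X]
(X)-X/K/K ⇒ (a)-X/K/K   [X -> a]
(a)-X/K/K ⇒ (a)-a/K/K   [X -> a]
(a)-a/K/K ⇒ (a)-a/X/K   [K -> X]
(a)-a/X/K ⇒ (a)-a/a/K   [X -> a]
(a)-a/a/K ⇒ (a)-a/a/X   [K -> X]
(a)-a/a/X ⇒ (a)-a/a/a   [X -> a]

E ⇒ E/K ⇒ E/K/K ⇒ K/K/K ⇒ K-X/K/K ⇒ X-X/K/K ⇒ (E)-X/K/K ⇒ (K)-X/K/K ⇒ (X)-X/K/K ⇒ (a)-X/K/K ⇒ (a)-a/K/K ⇒ (a)-a/X/K ⇒ (a)-a/a/K ⇒ (a)-a/a/X ⇒ (a)-a/a/a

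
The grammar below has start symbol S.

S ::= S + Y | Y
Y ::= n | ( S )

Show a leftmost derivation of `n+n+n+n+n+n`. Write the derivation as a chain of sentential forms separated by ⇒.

S ⇒ S+Y ⇒ S+Y+Y ⇒ S+Y+Y+Y ⇒ S+Y+Y+Y+Y ⇒ S+Y+Y+Y+Y+Y ⇒ Y+Y+Y+Y+Y+Y ⇒ n+Y+Y+Y+Y+Y ⇒ n+n+Y+Y+Y+Y ⇒ n+n+n+Y+Y+Y ⇒ n+n+n+n+Y+Y ⇒ n+n+n+n+n+Y ⇒ n+n+n+n+n+n

S ⇒ S+Y   [S ::= S + Y]
S+Y ⇒ S+Y+Y   [S ::= S + Y]
S+Y+Y ⇒ S+Y+Y+Y   [S ::= S + Y]
S+Y+Y+Y ⇒ S+Y+Y+Y+Y   [S ::= S + Y]
S+Y+Y+Y+Y ⇒ S+Y+Y+Y+Y+Y   [S ::= S + Y]
S+Y+Y+Y+Y+Y ⇒ Y+Y+Y+Y+Y+Y   [S ::= Y]
Y+Y+Y+Y+Y+Y ⇒ n+Y+Y+Y+Y+Y   [Y ::= n]
n+Y+Y+Y+Y+Y ⇒ n+n+Y+Y+Y+Y   [Y ::= n]
n+n+Y+Y+Y+Y ⇒ n+n+n+Y+Y+Y   [Y ::= n]
n+n+n+Y+Y+Y ⇒ n+n+n+n+Y+Y   [Y ::= n]
n+n+n+n+Y+Y ⇒ n+n+n+n+n+Y   [Y ::= n]
n+n+n+n+n+Y ⇒ n+n+n+n+n+n   [Y ::= n]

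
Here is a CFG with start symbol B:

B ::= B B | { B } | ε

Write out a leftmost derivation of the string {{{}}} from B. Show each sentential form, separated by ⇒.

B ⇒ BB ⇒ BBB ⇒ {B}BB ⇒ {{B}}BB ⇒ {{BB}}BB ⇒ {{BBB}}BB ⇒ {{{B}BB}}BB ⇒ {{{}BB}}BB ⇒ {{{}B}}BB ⇒ {{{}}}BB ⇒ {{{}}}B ⇒ {{{}}}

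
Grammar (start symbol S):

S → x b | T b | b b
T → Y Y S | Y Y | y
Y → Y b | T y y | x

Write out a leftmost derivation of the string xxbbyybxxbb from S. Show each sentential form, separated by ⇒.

S ⇒ Tb   [S → T b]
Tb ⇒ YYSb   [T → Y Y S]
YYSb ⇒ YbYSb   [Y → Y b]
YbYSb ⇒ TyybYSb   [Y → T y y]
TyybYSb ⇒ YYSyybYSb   [T → Y Y S]
YYSyybYSb ⇒ xYSyybYSb   [Y → x]
xYSyybYSb ⇒ xxSyybYSb   [Y → x]
xxSyybYSb ⇒ xxbbyybYSb   [S → b b]
xxbbyybYSb ⇒ xxbbyybxSb   [Y → x]
xxbbyybxSb ⇒ xxbbyybxxbb   [S → x b]

S ⇒ Tb ⇒ YYSb ⇒ YbYSb ⇒ TyybYSb ⇒ YYSyybYSb ⇒ xYSyybYSb ⇒ xxSyybYSb ⇒ xxbbyybYSb ⇒ xxbbyybxSb ⇒ xxbbyybxxbb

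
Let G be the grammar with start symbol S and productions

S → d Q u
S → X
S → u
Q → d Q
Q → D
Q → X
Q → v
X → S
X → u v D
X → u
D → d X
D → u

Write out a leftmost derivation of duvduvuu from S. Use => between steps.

S => dQu => dXu => duvDu => duvdXu => duvduvDu => duvduvuu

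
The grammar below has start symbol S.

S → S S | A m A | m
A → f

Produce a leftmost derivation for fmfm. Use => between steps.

S => SS   [S → S S]
SS => AmAS   [S → A m A]
AmAS => fmAS   [A → f]
fmAS => fmfS   [A → f]
fmfS => fmfm   [S → m]

S => SS => AmAS => fmAS => fmfS => fmfm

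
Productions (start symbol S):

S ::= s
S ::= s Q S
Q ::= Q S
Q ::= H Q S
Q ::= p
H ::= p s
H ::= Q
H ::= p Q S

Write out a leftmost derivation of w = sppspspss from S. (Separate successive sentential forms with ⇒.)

S ⇒ sQS ⇒ sHQSS ⇒ spQSQSS ⇒ sppSQSS ⇒ sppsQSQSS ⇒ sppspSQSS ⇒ sppspsQSS ⇒ sppspspSS ⇒ sppspspsS ⇒ sppspspss

S ⇒ sQS   [S ::= s Q S]
sQS ⇒ sHQSS   [Q ::= H Q S]
sHQSS ⇒ spQSQSS   [H ::= p Q S]
spQSQSS ⇒ sppSQSS   [Q ::= p]
sppSQSS ⇒ sppsQSQSS   [S ::= s Q S]
sppsQSQSS ⇒ sppspSQSS   [Q ::= p]
sppspSQSS ⇒ sppspsQSS   [S ::= s]
sppspsQSS ⇒ sppspspSS   [Q ::= p]
sppspspSS ⇒ sppspspsS   [S ::= s]
sppspspsS ⇒ sppspspss   [S ::= s]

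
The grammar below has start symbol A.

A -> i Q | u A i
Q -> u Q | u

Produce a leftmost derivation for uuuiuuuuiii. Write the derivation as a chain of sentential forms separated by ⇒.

A ⇒ uAi   [A -> u A i]
uAi ⇒ uuAii   [A -> u A i]
uuAii ⇒ uuuAiii   [A -> u A i]
uuuAiii ⇒ uuuiQiii   [A -> i Q]
uuuiQiii ⇒ uuuiuQiii   [Q -> u Q]
uuuiuQiii ⇒ uuuiuuQiii   [Q -> u Q]
uuuiuuQiii ⇒ uuuiuuuQiii   [Q -> u Q]
uuuiuuuQiii ⇒ uuuiuuuuiii   [Q -> u]

A ⇒ uAi ⇒ uuAii ⇒ uuuAiii ⇒ uuuiQiii ⇒ uuuiuQiii ⇒ uuuiuuQiii ⇒ uuuiuuuQiii ⇒ uuuiuuuuiii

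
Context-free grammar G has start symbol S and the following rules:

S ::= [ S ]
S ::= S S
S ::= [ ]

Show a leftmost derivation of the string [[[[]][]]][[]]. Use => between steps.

S => SS => [S]S => [[S]]S => [[SS]]S => [[[S]S]]S => [[[[]]S]]S => [[[[]][]]]S => [[[[]][]]][S] => [[[[]][]]][[]]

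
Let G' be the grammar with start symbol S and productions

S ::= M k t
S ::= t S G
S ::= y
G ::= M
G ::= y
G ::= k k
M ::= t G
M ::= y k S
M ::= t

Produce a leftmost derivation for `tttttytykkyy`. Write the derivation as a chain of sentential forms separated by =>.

S => tSG   [S ::= t S G]
tSG => ttSGG   [S ::= t S G]
ttSGG => tttSGGG   [S ::= t S G]
tttSGGG => ttttSGGGG   [S ::= t S G]
ttttSGGGG => tttttSGGGGG   [S ::= t S G]
tttttSGGGGG => tttttyGGGGG   [S ::= y]
tttttyGGGGG => tttttyMGGGG   [G ::= M]
tttttyMGGGG => tttttytGGGG   [M ::= t]
tttttytGGGG => tttttytyGGG   [G ::= y]
tttttytyGGG => tttttytykkGG   [G ::= k k]
tttttytykkGG => tttttytykkyG   [G ::= y]
tttttytykkyG => tttttytykkyy   [G ::= y]

S=>tSG=>ttSGG=>tttSGGG=>ttttSGGGG=>tttttSGGGGG=>tttttyGGGGG=>tttttyMGGGG=>tttttytGGGG=>tttttytyGGG=>tttttytykkGG=>tttttytykkyG=>tttttytykkyy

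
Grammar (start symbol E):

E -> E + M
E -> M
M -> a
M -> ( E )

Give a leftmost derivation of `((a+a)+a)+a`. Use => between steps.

E => E+M => M+M => (E)+M => (E+M)+M => (M+M)+M => ((E)+M)+M => ((E+M)+M)+M => ((M+M)+M)+M => ((a+M)+M)+M => ((a+a)+M)+M => ((a+a)+a)+M => ((a+a)+a)+a

E => E+M   [E -> E + M]
E+M => M+M   [E -> M]
M+M => (E)+M   [M -> ( E )]
(E)+M => (E+M)+M   [E -> E + M]
(E+M)+M => (M+M)+M   [E -> M]
(M+M)+M => ((E)+M)+M   [M -> ( E )]
((E)+M)+M => ((E+M)+M)+M   [E -> E + M]
((E+M)+M)+M => ((M+M)+M)+M   [E -> M]
((M+M)+M)+M => ((a+M)+M)+M   [M -> a]
((a+M)+M)+M => ((a+a)+M)+M   [M -> a]
((a+a)+M)+M => ((a+a)+a)+M   [M -> a]
((a+a)+a)+M => ((a+a)+a)+a   [M -> a]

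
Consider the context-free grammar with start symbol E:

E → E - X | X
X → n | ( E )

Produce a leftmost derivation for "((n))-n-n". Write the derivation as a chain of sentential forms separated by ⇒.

E ⇒ E-X   [E → E - X]
E-X ⇒ E-X-X   [E → E - X]
E-X-X ⇒ X-X-X   [E → X]
X-X-X ⇒ (E)-X-X   [X → ( E )]
(E)-X-X ⇒ (X)-X-X   [E → X]
(X)-X-X ⇒ ((E))-X-X   [X → ( E )]
((E))-X-X ⇒ ((X))-X-X   [E → X]
((X))-X-X ⇒ ((n))-X-X   [X → n]
((n))-X-X ⇒ ((n))-n-X   [X → n]
((n))-n-X ⇒ ((n))-n-n   [X → n]

E⇒E-X⇒E-X-X⇒X-X-X⇒(E)-X-X⇒(X)-X-X⇒((E))-X-X⇒((X))-X-X⇒((n))-X-X⇒((n))-n-X⇒((n))-n-n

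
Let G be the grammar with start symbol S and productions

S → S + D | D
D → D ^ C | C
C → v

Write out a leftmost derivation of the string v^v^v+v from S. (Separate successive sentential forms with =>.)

S => S+D   [S → S + D]
S+D => D+D   [S → D]
D+D => D^C+D   [D → D ^ C]
D^C+D => D^C^C+D   [D → D ^ C]
D^C^C+D => C^C^C+D   [D → C]
C^C^C+D => v^C^C+D   [C → v]
v^C^C+D => v^v^C+D   [C → v]
v^v^C+D => v^v^v+D   [C → v]
v^v^v+D => v^v^v+C   [D → C]
v^v^v+C => v^v^v+v   [C → v]

S=>S+D=>D+D=>D^C+D=>D^C^C+D=>C^C^C+D=>v^C^C+D=>v^v^C+D=>v^v^v+D=>v^v^v+C=>v^v^v+v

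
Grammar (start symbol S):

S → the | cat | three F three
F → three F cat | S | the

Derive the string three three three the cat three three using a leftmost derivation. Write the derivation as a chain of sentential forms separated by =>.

S => three F three   [S → three F three]
three F three => three S three   [F → S]
three S three => three three F three three   [S → three F three]
three three F three three => three three three F cat three three   [F → three F cat]
three three three F cat three three => three three three S cat three three   [F → S]
three three three S cat three three => three three three the cat three three   [S → the]

S => three F three => three S three => three three F three three => three three three F cat three three => three three three S cat three three => three three three the cat three three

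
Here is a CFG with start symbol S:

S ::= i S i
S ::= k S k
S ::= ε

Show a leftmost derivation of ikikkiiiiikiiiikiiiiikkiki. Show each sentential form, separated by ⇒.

S⇒iSi⇒ikSki⇒ikiSiki⇒ikikSkiki⇒ikikkSkkiki⇒ikikkiSikkiki⇒ikikkiiSiikkiki⇒ikikkiiiSiiikkiki⇒ikikkiiiiSiiiikkiki⇒ikikkiiiiiSiiiiikkiki⇒ikikkiiiiikSkiiiiikkiki⇒ikikkiiiiikiSikiiiiikkiki⇒ikikkiiiiikiiSiikiiiiikkiki⇒ikikkiiiiikiiiikiiiiikkiki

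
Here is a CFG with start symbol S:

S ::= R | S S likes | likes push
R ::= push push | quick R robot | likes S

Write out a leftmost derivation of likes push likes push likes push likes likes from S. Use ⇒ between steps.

S ⇒ S S likes ⇒ likes push S likes ⇒ likes push S S likes likes ⇒ likes push likes push S likes likes ⇒ likes push likes push likes push likes likes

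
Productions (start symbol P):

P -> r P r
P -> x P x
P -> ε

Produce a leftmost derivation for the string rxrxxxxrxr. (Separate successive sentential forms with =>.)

P => rPr => rxPxr => rxrPrxr => rxrxPxrxr => rxrxxPxxrxr => rxrxxxxrxr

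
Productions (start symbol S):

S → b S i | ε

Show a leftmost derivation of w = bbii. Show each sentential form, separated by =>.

S=>bSi=>bbSii=>bbii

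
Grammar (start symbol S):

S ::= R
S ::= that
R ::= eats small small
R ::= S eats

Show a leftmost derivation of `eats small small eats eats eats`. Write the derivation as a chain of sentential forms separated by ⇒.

S ⇒ R   [S ::= R]
R ⇒ S eats   [R ::= S eats]
S eats ⇒ R eats   [S ::= R]
R eats ⇒ S eats eats   [R ::= S eats]
S eats eats ⇒ R eats eats   [S ::= R]
R eats eats ⇒ S eats eats eats   [R ::= S eats]
S eats eats eats ⇒ R eats eats eats   [S ::= R]
R eats eats eats ⇒ eats small small eats eats eats   [R ::= eats small small]

S ⇒ R ⇒ S eats ⇒ R eats ⇒ S eats eats ⇒ R eats eats ⇒ S eats eats eats ⇒ R eats eats eats ⇒ eats small small eats eats eats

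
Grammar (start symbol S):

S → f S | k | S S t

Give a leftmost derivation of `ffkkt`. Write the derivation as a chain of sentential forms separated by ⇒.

S ⇒ fS ⇒ ffS ⇒ ffSSt ⇒ ffkSt ⇒ ffkkt

S ⇒ fS   [S → f S]
fS ⇒ ffS   [S → f S]
ffS ⇒ ffSSt   [S → S S t]
ffSSt ⇒ ffkSt   [S → k]
ffkSt ⇒ ffkkt   [S → k]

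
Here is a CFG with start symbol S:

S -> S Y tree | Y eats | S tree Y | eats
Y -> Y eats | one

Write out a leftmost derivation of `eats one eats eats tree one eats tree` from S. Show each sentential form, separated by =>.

S => S Y tree => S Y tree Y tree => eats Y tree Y tree => eats Y eats tree Y tree => eats Y eats eats tree Y tree => eats one eats eats tree Y tree => eats one eats eats tree Y eats tree => eats one eats eats tree one eats tree

S => S Y tree   [S -> S Y tree]
S Y tree => S Y tree Y tree   [S -> S Y tree]
S Y tree Y tree => eats Y tree Y tree   [S -> eats]
eats Y tree Y tree => eats Y eats tree Y tree   [Y -> Y eats]
eats Y eats tree Y tree => eats Y eats eats tree Y tree   [Y -> Y eats]
eats Y eats eats tree Y tree => eats one eats eats tree Y tree   [Y -> one]
eats one eats eats tree Y tree => eats one eats eats tree Y eats tree   [Y -> Y eats]
eats one eats eats tree Y eats tree => eats one eats eats tree one eats tree   [Y -> one]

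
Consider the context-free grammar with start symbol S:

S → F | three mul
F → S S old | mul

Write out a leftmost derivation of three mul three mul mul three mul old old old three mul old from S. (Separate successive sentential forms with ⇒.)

S ⇒ F ⇒ S S old ⇒ F S old ⇒ S S old S old ⇒ three mul S old S old ⇒ three mul F old S old ⇒ three mul S S old old S old ⇒ three mul three mul S old old S old ⇒ three mul three mul F old old S old ⇒ three mul three mul S S old old old S old ⇒ three mul three mul F S old old old S old ⇒ three mul three mul mul S old old old S old ⇒ three mul three mul mul three mul old old old S old ⇒ three mul three mul mul three mul old old old three mul old

S ⇒ F   [S → F]
F ⇒ S S old   [F → S S old]
S S old ⇒ F S old   [S → F]
F S old ⇒ S S old S old   [F → S S old]
S S old S old ⇒ three mul S old S old   [S → three mul]
three mul S old S old ⇒ three mul F old S old   [S → F]
three mul F old S old ⇒ three mul S S old old S old   [F → S S old]
three mul S S old old S old ⇒ three mul three mul S old old S old   [S → three mul]
three mul three mul S old old S old ⇒ three mul three mul F old old S old   [S → F]
three mul three mul F old old S old ⇒ three mul three mul S S old old old S old   [F → S S old]
three mul three mul S S old old old S old ⇒ three mul three mul F S old old old S old   [S → F]
three mul three mul F S old old old S old ⇒ three mul three mul mul S old old old S old   [F → mul]
three mul three mul mul S old old old S old ⇒ three mul three mul mul three mul old old old S old   [S → three mul]
three mul three mul mul three mul old old old S old ⇒ three mul three mul mul three mul old old old three mul old   [S → three mul]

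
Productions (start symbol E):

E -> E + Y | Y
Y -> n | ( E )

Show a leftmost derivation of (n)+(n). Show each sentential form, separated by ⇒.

E ⇒ E+Y   [E -> E + Y]
E+Y ⇒ Y+Y   [E -> Y]
Y+Y ⇒ (E)+Y   [Y -> ( E )]
(E)+Y ⇒ (Y)+Y   [E -> Y]
(Y)+Y ⇒ (n)+Y   [Y -> n]
(n)+Y ⇒ (n)+(E)   [Y -> ( E )]
(n)+(E) ⇒ (n)+(Y)   [E -> Y]
(n)+(Y) ⇒ (n)+(n)   [Y -> n]

E⇒E+Y⇒Y+Y⇒(E)+Y⇒(Y)+Y⇒(n)+Y⇒(n)+(E)⇒(n)+(Y)⇒(n)+(n)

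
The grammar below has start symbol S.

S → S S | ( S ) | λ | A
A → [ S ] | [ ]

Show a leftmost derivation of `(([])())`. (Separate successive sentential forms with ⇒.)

S ⇒ (S) ⇒ (SS) ⇒ (SSS) ⇒ ((S)SS) ⇒ ((A)SS) ⇒ (([])SS) ⇒ (([])(S)S) ⇒ (([])()S) ⇒ (([])())

S ⇒ (S)   [S → ( S )]
(S) ⇒ (SS)   [S → S S]
(SS) ⇒ (SSS)   [S → S S]
(SSS) ⇒ ((S)SS)   [S → ( S )]
((S)SS) ⇒ ((A)SS)   [S → A]
((A)SS) ⇒ (([])SS)   [A → [ ]]
(([])SS) ⇒ (([])(S)S)   [S → ( S )]
(([])(S)S) ⇒ (([])()S)   [S → λ]
(([])()S) ⇒ (([])())   [S → λ]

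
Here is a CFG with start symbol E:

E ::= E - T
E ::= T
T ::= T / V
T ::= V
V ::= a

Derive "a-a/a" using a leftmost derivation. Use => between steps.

E => E-T => T-T => V-T => a-T => a-T/V => a-V/V => a-a/V => a-a/a

E => E-T   [E ::= E - T]
E-T => T-T   [E ::= T]
T-T => V-T   [T ::= V]
V-T => a-T   [V ::= a]
a-T => a-T/V   [T ::= T / V]
a-T/V => a-V/V   [T ::= V]
a-V/V => a-a/V   [V ::= a]
a-a/V => a-a/a   [V ::= a]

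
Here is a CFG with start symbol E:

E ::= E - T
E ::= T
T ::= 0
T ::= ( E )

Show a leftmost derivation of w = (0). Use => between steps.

E => T   [E ::= T]
T => (E)   [T ::= ( E )]
(E) => (T)   [E ::= T]
(T) => (0)   [T ::= 0]

E => T => (E) => (T) => (0)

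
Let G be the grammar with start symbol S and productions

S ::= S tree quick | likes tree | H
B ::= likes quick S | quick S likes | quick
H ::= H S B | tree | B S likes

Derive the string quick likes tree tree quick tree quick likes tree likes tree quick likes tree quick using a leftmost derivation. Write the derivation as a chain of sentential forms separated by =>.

S => S tree quick   [S ::= S tree quick]
S tree quick => H tree quick   [S ::= H]
H tree quick => B S likes tree quick   [H ::= B S likes]
B S likes tree quick => quick S likes S likes tree quick   [B ::= quick S likes]
quick S likes S likes tree quick => quick S tree quick likes S likes tree quick   [S ::= S tree quick]
quick S tree quick likes S likes tree quick => quick S tree quick tree quick likes S likes tree quick   [S ::= S tree quick]
quick S tree quick tree quick likes S likes tree quick => quick likes tree tree quick tree quick likes S likes tree quick   [S ::= likes tree]
quick likes tree tree quick tree quick likes S likes tree quick => quick likes tree tree quick tree quick likes H likes tree quick   [S ::= H]
quick likes tree tree quick tree quick likes H likes tree quick => quick likes tree tree quick tree quick likes H S B likes tree quick   [H ::= H S B]
quick likes tree tree quick tree quick likes H S B likes tree quick => quick likes tree tree quick tree quick likes tree S B likes tree quick   [H ::= tree]
quick likes tree tree quick tree quick likes tree S B likes tree quick => quick likes tree tree quick tree quick likes tree likes tree B likes tree quick   [S ::= likes tree]
quick likes tree tree quick tree quick likes tree likes tree B likes tree quick => quick likes tree tree quick tree quick likes tree likes tree quick likes tree quick   [B ::= quick]

S => S tree quick => H tree quick => B S likes tree quick => quick S likes S likes tree quick => quick S tree quick likes S likes tree quick => quick S tree quick tree quick likes S likes tree quick => quick likes tree tree quick tree quick likes S likes tree quick => quick likes tree tree quick tree quick likes H likes tree quick => quick likes tree tree quick tree quick likes H S B likes tree quick => quick likes tree tree quick tree quick likes tree S B likes tree quick => quick likes tree tree quick tree quick likes tree likes tree B likes tree quick => quick likes tree tree quick tree quick likes tree likes tree quick likes tree quick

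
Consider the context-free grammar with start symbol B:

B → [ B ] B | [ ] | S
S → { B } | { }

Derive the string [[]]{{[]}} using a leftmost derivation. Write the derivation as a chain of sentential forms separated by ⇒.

B ⇒ [B]B ⇒ [[]]B ⇒ [[]]S ⇒ [[]]{B} ⇒ [[]]{S} ⇒ [[]]{{B}} ⇒ [[]]{{[]}}

B ⇒ [B]B   [B → [ B ] B]
[B]B ⇒ [[]]B   [B → [ ]]
[[]]B ⇒ [[]]S   [B → S]
[[]]S ⇒ [[]]{B}   [S → { B }]
[[]]{B} ⇒ [[]]{S}   [B → S]
[[]]{S} ⇒ [[]]{{B}}   [S → { B }]
[[]]{{B}} ⇒ [[]]{{[]}}   [B → [ ]]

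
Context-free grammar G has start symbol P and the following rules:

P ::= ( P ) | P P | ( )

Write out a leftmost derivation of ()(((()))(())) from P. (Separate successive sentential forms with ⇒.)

P ⇒ PP   [P ::= P P]
PP ⇒ ()P   [P ::= ( )]
()P ⇒ ()(P)   [P ::= ( P )]
()(P) ⇒ ()(PP)   [P ::= P P]
()(PP) ⇒ ()((P)P)   [P ::= ( P )]
()((P)P) ⇒ ()(((P))P)   [P ::= ( P )]
()(((P))P) ⇒ ()(((()))P)   [P ::= ( )]
()(((()))P) ⇒ ()(((()))(P))   [P ::= ( P )]
()(((()))(P)) ⇒ ()(((()))(()))   [P ::= ( )]

P ⇒ PP ⇒ ()P ⇒ ()(P) ⇒ ()(PP) ⇒ ()((P)P) ⇒ ()(((P))P) ⇒ ()(((()))P) ⇒ ()(((()))(P)) ⇒ ()(((()))(()))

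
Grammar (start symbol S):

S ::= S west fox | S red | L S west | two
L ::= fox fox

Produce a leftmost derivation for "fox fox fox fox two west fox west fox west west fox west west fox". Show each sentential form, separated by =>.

S => S west fox   [S ::= S west fox]
S west fox => L S west west fox   [S ::= L S west]
L S west west fox => fox fox S west west fox   [L ::= fox fox]
fox fox S west west fox => fox fox S west fox west west fox   [S ::= S west fox]
fox fox S west fox west west fox => fox fox L S west west fox west west fox   [S ::= L S west]
fox fox L S west west fox west west fox => fox fox fox fox S west west fox west west fox   [L ::= fox fox]
fox fox fox fox S west west fox west west fox => fox fox fox fox S west fox west west fox west west fox   [S ::= S west fox]
fox fox fox fox S west fox west west fox west west fox => fox fox fox fox S west fox west fox west west fox west west fox   [S ::= S west fox]
fox fox fox fox S west fox west fox west west fox west west fox => fox fox fox fox two west fox west fox west west fox west west fox   [S ::= two]

S => S west fox => L S west west fox => fox fox S west west fox => fox fox S west fox west west fox => fox fox L S west west fox west west fox => fox fox fox fox S west west fox west west fox => fox fox fox fox S west fox west west fox west west fox => fox fox fox fox S west fox west fox west west fox west west fox => fox fox fox fox two west fox west fox west west fox west west fox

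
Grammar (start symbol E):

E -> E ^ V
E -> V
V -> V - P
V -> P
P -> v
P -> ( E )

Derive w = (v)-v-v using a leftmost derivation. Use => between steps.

E => V => V-P => V-P-P => P-P-P => (E)-P-P => (V)-P-P => (P)-P-P => (v)-P-P => (v)-v-P => (v)-v-v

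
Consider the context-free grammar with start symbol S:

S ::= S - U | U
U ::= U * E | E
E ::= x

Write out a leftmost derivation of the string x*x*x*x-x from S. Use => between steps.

S => S-U   [S ::= S - U]
S-U => U-U   [S ::= U]
U-U => U*E-U   [U ::= U * E]
U*E-U => U*E*E-U   [U ::= U * E]
U*E*E-U => U*E*E*E-U   [U ::= U * E]
U*E*E*E-U => E*E*E*E-U   [U ::= E]
E*E*E*E-U => x*E*E*E-U   [E ::= x]
x*E*E*E-U => x*x*E*E-U   [E ::= x]
x*x*E*E-U => x*x*x*E-U   [E ::= x]
x*x*x*E-U => x*x*x*x-U   [E ::= x]
x*x*x*x-U => x*x*x*x-E   [U ::= E]
x*x*x*x-E => x*x*x*x-x   [E ::= x]

S => S-U => U-U => U*E-U => U*E*E-U => U*E*E*E-U => E*E*E*E-U => x*E*E*E-U => x*x*E*E-U => x*x*x*E-U => x*x*x*x-U => x*x*x*x-E => x*x*x*x-x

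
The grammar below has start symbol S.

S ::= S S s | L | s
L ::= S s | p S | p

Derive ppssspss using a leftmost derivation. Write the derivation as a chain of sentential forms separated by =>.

S => SSs   [S ::= S S s]
SSs => SSsSs   [S ::= S S s]
SSsSs => LSsSs   [S ::= L]
LSsSs => pSSsSs   [L ::= p S]
pSSsSs => pLSsSs   [S ::= L]
pLSsSs => pSsSsSs   [L ::= S s]
pSsSsSs => pLsSsSs   [S ::= L]
pLsSsSs => ppsSsSs   [L ::= p]
ppsSsSs => ppsssSs   [S ::= s]
ppsssSs => ppsssLs   [S ::= L]
ppsssLs => ppssspSs   [L ::= p S]
ppssspSs => ppssspss   [S ::= s]

S=>SSs=>SSsSs=>LSsSs=>pSSsSs=>pLSsSs=>pSsSsSs=>pLsSsSs=>ppsSsSs=>ppsssSs=>ppsssLs=>ppssspSs=>ppssspss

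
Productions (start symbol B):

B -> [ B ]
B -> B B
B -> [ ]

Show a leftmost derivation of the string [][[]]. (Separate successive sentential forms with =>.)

B=>BB=>[]B=>[][B]=>[][[]]

B => BB   [B -> B B]
BB => []B   [B -> [ ]]
[]B => [][B]   [B -> [ B ]]
[][B] => [][[]]   [B -> [ ]]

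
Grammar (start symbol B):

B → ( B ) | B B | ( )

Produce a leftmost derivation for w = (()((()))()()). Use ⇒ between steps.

B ⇒ (B)   [B → ( B )]
(B) ⇒ (BB)   [B → B B]
(BB) ⇒ (BBB)   [B → B B]
(BBB) ⇒ (()BB)   [B → ( )]
(()BB) ⇒ (()BBB)   [B → B B]
(()BBB) ⇒ (()(B)BB)   [B → ( B )]
(()(B)BB) ⇒ (()((B))BB)   [B → ( B )]
(()((B))BB) ⇒ (()((()))BB)   [B → ( )]
(()((()))BB) ⇒ (()((()))()B)   [B → ( )]
(()((()))()B) ⇒ (()((()))()())   [B → ( )]

B ⇒ (B) ⇒ (BB) ⇒ (BBB) ⇒ (()BB) ⇒ (()BBB) ⇒ (()(B)BB) ⇒ (()((B))BB) ⇒ (()((()))BB) ⇒ (()((()))()B) ⇒ (()((()))()())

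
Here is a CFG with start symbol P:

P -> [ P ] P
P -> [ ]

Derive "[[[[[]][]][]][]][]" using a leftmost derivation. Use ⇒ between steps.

P ⇒ [P]P ⇒ [[P]P]P ⇒ [[[P]P]P]P ⇒ [[[[P]P]P]P]P ⇒ [[[[[]]P]P]P]P ⇒ [[[[[]][]]P]P]P ⇒ [[[[[]][]][]]P]P ⇒ [[[[[]][]][]][]]P ⇒ [[[[[]][]][]][]][]

P ⇒ [P]P   [P -> [ P ] P]
[P]P ⇒ [[P]P]P   [P -> [ P ] P]
[[P]P]P ⇒ [[[P]P]P]P   [P -> [ P ] P]
[[[P]P]P]P ⇒ [[[[P]P]P]P]P   [P -> [ P ] P]
[[[[P]P]P]P]P ⇒ [[[[[]]P]P]P]P   [P -> [ ]]
[[[[[]]P]P]P]P ⇒ [[[[[]][]]P]P]P   [P -> [ ]]
[[[[[]][]]P]P]P ⇒ [[[[[]][]][]]P]P   [P -> [ ]]
[[[[[]][]][]]P]P ⇒ [[[[[]][]][]][]]P   [P -> [ ]]
[[[[[]][]][]][]]P ⇒ [[[[[]][]][]][]][]   [P -> [ ]]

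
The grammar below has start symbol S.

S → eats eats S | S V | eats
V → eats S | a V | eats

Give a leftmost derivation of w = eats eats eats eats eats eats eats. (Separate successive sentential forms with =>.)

S => S V => S V V => S V V V => eats eats S V V V => eats eats S V V V V => eats eats eats V V V V => eats eats eats eats V V V => eats eats eats eats eats V V => eats eats eats eats eats eats V => eats eats eats eats eats eats eats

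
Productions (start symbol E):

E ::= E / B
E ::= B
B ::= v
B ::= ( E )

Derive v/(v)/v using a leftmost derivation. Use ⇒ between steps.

E ⇒ E/B ⇒ E/B/B ⇒ B/B/B ⇒ v/B/B ⇒ v/(E)/B ⇒ v/(B)/B ⇒ v/(v)/B ⇒ v/(v)/v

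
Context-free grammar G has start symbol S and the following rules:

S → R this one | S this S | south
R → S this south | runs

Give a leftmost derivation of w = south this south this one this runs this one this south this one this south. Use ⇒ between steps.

S ⇒ S this S ⇒ S this S this S ⇒ R this one this S this S ⇒ S this south this one this S this S ⇒ south this south this one this S this S ⇒ south this south this one this R this one this S ⇒ south this south this one this S this south this one this S ⇒ south this south this one this R this one this south this one this S ⇒ south this south this one this runs this one this south this one this S ⇒ south this south this one this runs this one this south this one this south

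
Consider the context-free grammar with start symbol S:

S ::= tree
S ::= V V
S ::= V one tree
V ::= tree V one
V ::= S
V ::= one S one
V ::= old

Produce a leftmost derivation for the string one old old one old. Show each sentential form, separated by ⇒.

S ⇒ V V ⇒ one S one V ⇒ one V V one V ⇒ one old V one V ⇒ one old old one V ⇒ one old old one old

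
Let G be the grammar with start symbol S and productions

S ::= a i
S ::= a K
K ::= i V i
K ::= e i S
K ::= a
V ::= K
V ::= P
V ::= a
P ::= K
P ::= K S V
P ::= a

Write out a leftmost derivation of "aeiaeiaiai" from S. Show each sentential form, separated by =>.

S => aK => aeiS => aeiaK => aeiaeiS => aeiaeiaK => aeiaeiaiVi => aeiaeiaiKi => aeiaeiaiai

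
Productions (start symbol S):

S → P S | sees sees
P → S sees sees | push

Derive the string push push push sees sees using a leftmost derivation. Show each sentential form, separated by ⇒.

S ⇒ P S   [S → P S]
P S ⇒ push S   [P → push]
push S ⇒ push P S   [S → P S]
push P S ⇒ push push S   [P → push]
push push S ⇒ push push P S   [S → P S]
push push P S ⇒ push push push S   [P → push]
push push push S ⇒ push push push sees sees   [S → sees sees]

S ⇒ P S ⇒ push S ⇒ push P S ⇒ push push S ⇒ push push P S ⇒ push push push S ⇒ push push push sees sees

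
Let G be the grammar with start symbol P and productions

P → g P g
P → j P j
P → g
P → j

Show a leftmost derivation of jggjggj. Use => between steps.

P => jPj   [P → j P j]
jPj => jgPgj   [P → g P g]
jgPgj => jggPggj   [P → g P g]
jggPggj => jggjggj   [P → j]

P=>jPj=>jgPgj=>jggPggj=>jggjggj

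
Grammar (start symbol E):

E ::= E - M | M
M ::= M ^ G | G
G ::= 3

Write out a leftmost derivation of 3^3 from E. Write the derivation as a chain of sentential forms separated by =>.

E => M   [E ::= M]
M => M^G   [M ::= M ^ G]
M^G => G^G   [M ::= G]
G^G => 3^G   [G ::= 3]
3^G => 3^3   [G ::= 3]

E => M => M^G => G^G => 3^G => 3^3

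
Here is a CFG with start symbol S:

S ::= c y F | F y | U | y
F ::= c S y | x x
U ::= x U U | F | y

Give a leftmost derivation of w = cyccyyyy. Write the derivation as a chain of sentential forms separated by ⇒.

S ⇒ cyF ⇒ cycSy ⇒ cycFyy ⇒ cyccSyyy ⇒ cyccyyyy

S ⇒ cyF   [S ::= c y F]
cyF ⇒ cycSy   [F ::= c S y]
cycSy ⇒ cycFyy   [S ::= F y]
cycFyy ⇒ cyccSyyy   [F ::= c S y]
cyccSyyy ⇒ cyccyyyy   [S ::= y]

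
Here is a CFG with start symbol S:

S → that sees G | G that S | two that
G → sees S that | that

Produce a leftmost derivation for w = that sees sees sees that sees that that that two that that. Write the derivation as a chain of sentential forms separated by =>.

S => that sees G => that sees sees S that => that sees sees G that S that => that sees sees sees S that that S that => that sees sees sees that sees G that that S that => that sees sees sees that sees that that that S that => that sees sees sees that sees that that that two that that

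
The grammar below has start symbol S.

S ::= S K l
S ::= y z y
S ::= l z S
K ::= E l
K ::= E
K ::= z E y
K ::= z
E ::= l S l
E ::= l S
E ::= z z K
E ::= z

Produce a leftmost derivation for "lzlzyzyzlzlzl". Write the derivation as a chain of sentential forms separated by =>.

S => lzS => lzSKl => lzlzSKl => lzlzSKlKl => lzlzSKlKlKl => lzlzyzyKlKlKl => lzlzyzyzlKlKl => lzlzyzyzlzlKl => lzlzyzyzlzlzl

S => lzS   [S ::= l z S]
lzS => lzSKl   [S ::= S K l]
lzSKl => lzlzSKl   [S ::= l z S]
lzlzSKl => lzlzSKlKl   [S ::= S K l]
lzlzSKlKl => lzlzSKlKlKl   [S ::= S K l]
lzlzSKlKlKl => lzlzyzyKlKlKl   [S ::= y z y]
lzlzyzyKlKlKl => lzlzyzyzlKlKl   [K ::= z]
lzlzyzyzlKlKl => lzlzyzyzlzlKl   [K ::= z]
lzlzyzyzlzlKl => lzlzyzyzlzlzl   [K ::= z]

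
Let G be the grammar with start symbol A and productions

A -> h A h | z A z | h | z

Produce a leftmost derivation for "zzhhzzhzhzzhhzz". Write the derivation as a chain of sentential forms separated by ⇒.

A ⇒ zAz ⇒ zzAzz ⇒ zzhAhzz ⇒ zzhhAhhzz ⇒ zzhhzAzhhzz ⇒ zzhhzzAzzhhzz ⇒ zzhhzzhAhzzhhzz ⇒ zzhhzzhzhzzhhzz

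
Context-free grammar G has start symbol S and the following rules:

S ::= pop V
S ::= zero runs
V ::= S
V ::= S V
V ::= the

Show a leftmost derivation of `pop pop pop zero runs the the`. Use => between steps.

S => pop V => pop S V => pop pop V V => pop pop S V V => pop pop pop V V V => pop pop pop S V V => pop pop pop zero runs V V => pop pop pop zero runs the V => pop pop pop zero runs the the

S => pop V   [S ::= pop V]
pop V => pop S V   [V ::= S V]
pop S V => pop pop V V   [S ::= pop V]
pop pop V V => pop pop S V V   [V ::= S V]
pop pop S V V => pop pop pop V V V   [S ::= pop V]
pop pop pop V V V => pop pop pop S V V   [V ::= S]
pop pop pop S V V => pop pop pop zero runs V V   [S ::= zero runs]
pop pop pop zero runs V V => pop pop pop zero runs the V   [V ::= the]
pop pop pop zero runs the V => pop pop pop zero runs the the   [V ::= the]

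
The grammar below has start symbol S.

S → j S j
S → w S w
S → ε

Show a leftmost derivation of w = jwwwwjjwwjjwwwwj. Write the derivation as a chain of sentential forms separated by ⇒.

S⇒jSj⇒jwSwj⇒jwwSwwj⇒jwwwSwwwj⇒jwwwwSwwwwj⇒jwwwwjSjwwwwj⇒jwwwwjjSjjwwwwj⇒jwwwwjjwSwjjwwwwj⇒jwwwwjjwwjjwwwwj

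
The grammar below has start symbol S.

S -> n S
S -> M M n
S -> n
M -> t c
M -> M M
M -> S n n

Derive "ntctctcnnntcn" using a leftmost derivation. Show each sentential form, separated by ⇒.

S ⇒ nS ⇒ nMMn ⇒ nSnnMn ⇒ nMMnnnMn ⇒ nMMMnnnMn ⇒ ntcMMnnnMn ⇒ ntctcMnnnMn ⇒ ntctctcnnnMn ⇒ ntctctcnnntcn

S ⇒ nS   [S -> n S]
nS ⇒ nMMn   [S -> M M n]
nMMn ⇒ nSnnMn   [M -> S n n]
nSnnMn ⇒ nMMnnnMn   [S -> M M n]
nMMnnnMn ⇒ nMMMnnnMn   [M -> M M]
nMMMnnnMn ⇒ ntcMMnnnMn   [M -> t c]
ntcMMnnnMn ⇒ ntctcMnnnMn   [M -> t c]
ntctcMnnnMn ⇒ ntctctcnnnMn   [M -> t c]
ntctctcnnnMn ⇒ ntctctcnnntcn   [M -> t c]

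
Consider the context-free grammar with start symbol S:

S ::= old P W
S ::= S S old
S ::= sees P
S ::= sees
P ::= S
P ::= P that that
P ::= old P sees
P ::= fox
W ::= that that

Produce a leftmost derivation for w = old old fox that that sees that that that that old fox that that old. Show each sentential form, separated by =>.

S => S S old => old P W S old => old P that that W S old => old old P sees that that W S old => old old P that that sees that that W S old => old old fox that that sees that that W S old => old old fox that that sees that that that that S old => old old fox that that sees that that that that old P W old => old old fox that that sees that that that that old fox W old => old old fox that that sees that that that that old fox that that old

S => S S old   [S ::= S S old]
S S old => old P W S old   [S ::= old P W]
old P W S old => old P that that W S old   [P ::= P that that]
old P that that W S old => old old P sees that that W S old   [P ::= old P sees]
old old P sees that that W S old => old old P that that sees that that W S old   [P ::= P that that]
old old P that that sees that that W S old => old old fox that that sees that that W S old   [P ::= fox]
old old fox that that sees that that W S old => old old fox that that sees that that that that S old   [W ::= that that]
old old fox that that sees that that that that S old => old old fox that that sees that that that that old P W old   [S ::= old P W]
old old fox that that sees that that that that old P W old => old old fox that that sees that that that that old fox W old   [P ::= fox]
old old fox that that sees that that that that old fox W old => old old fox that that sees that that that that old fox that that old   [W ::= that that]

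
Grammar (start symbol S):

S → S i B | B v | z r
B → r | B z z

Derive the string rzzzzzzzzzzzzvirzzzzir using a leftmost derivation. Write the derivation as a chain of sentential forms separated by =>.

S => SiB   [S → S i B]
SiB => SiBiB   [S → S i B]
SiBiB => BviBiB   [S → B v]
BviBiB => BzzviBiB   [B → B z z]
BzzviBiB => BzzzzviBiB   [B → B z z]
BzzzzviBiB => BzzzzzzviBiB   [B → B z z]
BzzzzzzviBiB => BzzzzzzzzviBiB   [B → B z z]
BzzzzzzzzviBiB => BzzzzzzzzzzviBiB   [B → B z z]
BzzzzzzzzzzviBiB => BzzzzzzzzzzzzviBiB   [B → B z z]
BzzzzzzzzzzzzviBiB => rzzzzzzzzzzzzviBiB   [B → r]
rzzzzzzzzzzzzviBiB => rzzzzzzzzzzzzviBzziB   [B → B z z]
rzzzzzzzzzzzzviBzziB => rzzzzzzzzzzzzviBzzzziB   [B → B z z]
rzzzzzzzzzzzzviBzzzziB => rzzzzzzzzzzzzvirzzzziB   [B → r]
rzzzzzzzzzzzzvirzzzziB => rzzzzzzzzzzzzvirzzzzir   [B → r]

S => SiB => SiBiB => BviBiB => BzzviBiB => BzzzzviBiB => BzzzzzzviBiB => BzzzzzzzzviBiB => BzzzzzzzzzzviBiB => BzzzzzzzzzzzzviBiB => rzzzzzzzzzzzzviBiB => rzzzzzzzzzzzzviBzziB => rzzzzzzzzzzzzviBzzzziB => rzzzzzzzzzzzzvirzzzziB => rzzzzzzzzzzzzvirzzzzir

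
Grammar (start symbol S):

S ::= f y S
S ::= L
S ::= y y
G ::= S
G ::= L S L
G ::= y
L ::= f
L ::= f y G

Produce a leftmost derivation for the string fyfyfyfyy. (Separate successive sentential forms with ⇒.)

S ⇒ L ⇒ fyG ⇒ fyS ⇒ fyfyS ⇒ fyfyfyS ⇒ fyfyfyL ⇒ fyfyfyfyG ⇒ fyfyfyfyy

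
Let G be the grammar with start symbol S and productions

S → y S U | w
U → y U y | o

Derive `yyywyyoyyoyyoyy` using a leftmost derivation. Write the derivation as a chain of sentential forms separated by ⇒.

S ⇒ ySU ⇒ yySUU ⇒ yyySUUU ⇒ yyywUUU ⇒ yyywyUyUU ⇒ yyywyyUyyUU ⇒ yyywyyoyyUU ⇒ yyywyyoyyoU ⇒ yyywyyoyyoyUy ⇒ yyywyyoyyoyyUyy ⇒ yyywyyoyyoyyoyy

S ⇒ ySU   [S → y S U]
ySU ⇒ yySUU   [S → y S U]
yySUU ⇒ yyySUUU   [S → y S U]
yyySUUU ⇒ yyywUUU   [S → w]
yyywUUU ⇒ yyywyUyUU   [U → y U y]
yyywyUyUU ⇒ yyywyyUyyUU   [U → y U y]
yyywyyUyyUU ⇒ yyywyyoyyUU   [U → o]
yyywyyoyyUU ⇒ yyywyyoyyoU   [U → o]
yyywyyoyyoU ⇒ yyywyyoyyoyUy   [U → y U y]
yyywyyoyyoyUy ⇒ yyywyyoyyoyyUyy   [U → y U y]
yyywyyoyyoyyUyy ⇒ yyywyyoyyoyyoyy   [U → o]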